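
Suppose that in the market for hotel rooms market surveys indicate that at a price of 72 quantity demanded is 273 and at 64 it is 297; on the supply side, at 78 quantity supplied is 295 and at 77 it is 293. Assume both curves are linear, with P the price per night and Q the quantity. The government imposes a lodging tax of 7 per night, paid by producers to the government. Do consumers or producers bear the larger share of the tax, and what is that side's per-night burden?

Producers bear the larger share: 4.2 per night.

Demand slope: (297 − 273)/(64 − 72) = -3, so Qd = 489 − 3P.
Supply slope: (293 − 295)/(77 − 78) = 2, so Qs = 2P + 139.
Without the tax, 489 − 3P = 2P + 139 gives 5P = 350, so P* = 70 and Q* = 279.
With the tax collected from producers, supply shifts: Qs = 2(P − 7) + 139.
New equilibrium: consumers pay 72.8, producers receive 65.8, Q = 270.6. (Wedge: Pb − Ps = 7.)
Per-night burden: consumers 2.8, producers 4.2.
Producers take the larger share because supply is less price-elastic here (demand slope 3 vs supply slope 2).
The less price-elastic side of the market bears the larger share of a per-unit tax.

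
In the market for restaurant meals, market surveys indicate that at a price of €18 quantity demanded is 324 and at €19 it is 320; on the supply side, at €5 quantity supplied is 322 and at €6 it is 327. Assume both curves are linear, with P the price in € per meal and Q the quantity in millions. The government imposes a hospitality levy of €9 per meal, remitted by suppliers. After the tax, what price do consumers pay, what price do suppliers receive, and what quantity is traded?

Consumers pay €16; suppliers receive €7; quantity = 332.

Demand slope: (320 − 324)/(19 − 18) = -4, so Qd = 396 − 4P.
Supply slope: (327 − 322)/(6 − 5) = 5, so Qs = 5P + 297.
Without the tax, 396 − 4P = 5P + 297 gives 9P = 99, so P* = €11 and Q* = 352.
With the tax collected from suppliers, supply shifts: Qs = 5(P − 9) + 297.
New equilibrium: consumers pay €16, suppliers receive €7, Q = 332. (Wedge: Pb − Ps = 9.)
The less price-elastic side of the market bears the larger share of a per-unit tax.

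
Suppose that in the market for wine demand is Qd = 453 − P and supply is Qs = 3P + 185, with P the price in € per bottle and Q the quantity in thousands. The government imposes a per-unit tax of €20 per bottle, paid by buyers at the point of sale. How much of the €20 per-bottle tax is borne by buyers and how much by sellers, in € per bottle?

Before the tax: set 453 − P = 3P + 185 → P* = €67, Q* = 386.
With the tax collected from buyers, demand (in seller-price terms) shifts: Qd = 453 − (P + 20).
New equilibrium: buyers pay €82, sellers receive €62, Q = 371. (Wedge: Pb − Ps = 20.)
Burden on buyers: €15; on sellers: €5. (They sum to €20.)

Buyers bear €15 per bottle; sellers bear €5 per bottle.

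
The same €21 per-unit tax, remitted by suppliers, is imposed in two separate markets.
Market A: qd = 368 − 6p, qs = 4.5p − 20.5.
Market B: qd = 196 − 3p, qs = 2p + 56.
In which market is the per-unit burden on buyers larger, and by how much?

Market A: pre-tax p* = €37, q* = 146; post-tax q = 92; per-unit burden on buyers = €9.
Market B: pre-tax p* = €28, q* = 112; post-tax q = 86.8; per-unit burden on buyers = €8.4.
Difference: €9 vs €8.4 → market A is larger by €0.6.

Market A, by €0.6.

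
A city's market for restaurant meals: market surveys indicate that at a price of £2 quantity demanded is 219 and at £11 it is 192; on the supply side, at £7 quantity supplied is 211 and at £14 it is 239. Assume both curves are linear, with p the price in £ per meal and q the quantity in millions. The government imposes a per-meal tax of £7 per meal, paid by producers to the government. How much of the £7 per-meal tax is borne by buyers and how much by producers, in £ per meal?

Buyers bear £4 per meal; producers bear £3 per meal.

Demand slope: (192 − 219)/(11 − 2) = -3, so qd = 225 − 3p.
Supply slope: (239 − 211)/(14 − 7) = 4, so qs = 4p + 183.
Without the tax, 225 − 3p = 4p + 183 gives 7p = 42, so p* = £6 and q* = 207.
With the tax collected from producers, supply shifts: qs = 4(p − 7) + 183.
Solving gives q = 195 with buyers paying £10 and producers receiving £3 (the £7 wedge).
Burden on buyers: £4; on producers: £3. (They sum to £7.)
The less price-elastic side of the market bears the larger share of a per-unit tax.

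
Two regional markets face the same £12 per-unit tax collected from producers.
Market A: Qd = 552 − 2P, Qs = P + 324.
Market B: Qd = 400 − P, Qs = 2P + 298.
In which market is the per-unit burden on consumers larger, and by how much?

Market B, by £4.

Market A: pre-tax P* = £76, Q* = 400; post-tax Q = 392; per-unit burden on consumers = £4.
Market B: pre-tax P* = £34, Q* = 366; post-tax Q = 358; per-unit burden on consumers = £8.
Difference: £4 vs £8 → market B is larger by £4.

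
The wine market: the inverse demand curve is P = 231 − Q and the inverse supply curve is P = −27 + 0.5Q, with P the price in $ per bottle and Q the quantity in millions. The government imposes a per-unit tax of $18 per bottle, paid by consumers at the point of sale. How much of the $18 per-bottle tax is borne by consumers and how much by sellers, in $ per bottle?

Consumers bear $12 per bottle; sellers bear $6 per bottle.

Inverting to Q(P) form: Qd = 231 − P; Qs = 2P + 54.
Without the tax, 231 − P = 2P + 54 gives 3P = 177, so P* = $59 and Q* = 172.
With the tax collected from consumers, demand (in seller-price terms) shifts: Qd = 231 − (P + 18).
Solving gives Q = 160 with consumers paying $71 and sellers receiving $53 (the $18 wedge).
Burden on consumers: $12; on sellers: $6. (They sum to $18.)
The less price-elastic side of the market bears the larger share of a per-unit tax.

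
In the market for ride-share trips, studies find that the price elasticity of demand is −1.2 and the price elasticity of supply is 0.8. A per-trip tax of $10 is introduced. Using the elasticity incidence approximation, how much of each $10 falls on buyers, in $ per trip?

Incidence ratio: buyers' share ≈ εs / (εs + |εd|) = 0.8 / (0.8 + 1.2) = 0.4.
So buyers bear ≈ 0.4 × $10 = $4; sellers bear $6.

Buyers bear ≈ $4 per trip.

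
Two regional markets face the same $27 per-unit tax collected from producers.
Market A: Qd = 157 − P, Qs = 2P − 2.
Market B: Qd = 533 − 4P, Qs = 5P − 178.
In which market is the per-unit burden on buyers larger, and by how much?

Market A, by $3.

Market A: pre-tax P* = $53, Q* = 104; post-tax Q = 86; per-unit burden on buyers = $18.
Market B: pre-tax P* = $79, Q* = 217; post-tax Q = 157; per-unit burden on buyers = $15.
Difference: $18 vs $15 → market A is larger by $3.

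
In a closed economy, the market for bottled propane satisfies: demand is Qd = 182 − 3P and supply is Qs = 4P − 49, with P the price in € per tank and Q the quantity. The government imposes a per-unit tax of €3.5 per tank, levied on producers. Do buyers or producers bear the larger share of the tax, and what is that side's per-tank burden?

Without the tax, 182 − 3P = 4P − 49 gives 7P = 231, so P* = €33 and Q* = 83.
With the tax collected from producers, supply shifts: Qs = 4(P − 3.5) − 49.
Solving gives Q = 77 with buyers paying €35 and producers receiving €31.5 (the €3.5 wedge).
Per-tank burden: buyers €2, producers €1.5.
Buyers take the larger share because demand is less price-elastic here (demand slope 3 vs supply slope 4).
The less price-elastic side of the market bears the larger share of a per-unit tax.

Buyers bear the larger share: €2 per tank.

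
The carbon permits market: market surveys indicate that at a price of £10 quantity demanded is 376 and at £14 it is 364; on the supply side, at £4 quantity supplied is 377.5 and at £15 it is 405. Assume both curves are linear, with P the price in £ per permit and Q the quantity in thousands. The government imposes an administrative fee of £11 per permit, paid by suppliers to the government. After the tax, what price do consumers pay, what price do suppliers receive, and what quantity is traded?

Consumers pay £12; suppliers receive £1; quantity = 370.

Demand slope: (364 − 376)/(14 − 10) = -3, so Qd = 406 − 3P.
Supply slope: (405 − 377.5)/(15 − 4) = 2.5, so Qs = 2.5P + 367.5.
Without the tax, 406 − 3P = 2.5P + 367.5 gives 5.5P = 38.5, so P* = £7 and Q* = 385.
With the tax collected from suppliers, supply shifts: Qs = 2.5(P − 11) + 367.5.
New equilibrium: consumers pay £12, suppliers receive £1, Q = 370. (Wedge: Pb − Ps = 11.)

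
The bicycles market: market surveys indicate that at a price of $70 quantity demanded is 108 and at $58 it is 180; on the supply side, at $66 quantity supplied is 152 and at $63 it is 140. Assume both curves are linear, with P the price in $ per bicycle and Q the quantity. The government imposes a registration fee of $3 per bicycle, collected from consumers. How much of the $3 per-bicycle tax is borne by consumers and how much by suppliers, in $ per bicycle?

Demand slope: (180 − 108)/(58 − 70) = -6, so Qd = 528 − 6P.
Supply slope: (140 − 152)/(63 − 66) = 4, so Qs = 4P − 112.
Without the tax, 528 − 6P = 4P − 112 gives 10P = 640, so P* = $64 and Q* = 144.
With the tax collected from consumers, demand (in seller-price terms) shifts: Qd = 528 − 6(P + 3).
Solving gives Q = 136.8 with consumers paying $65.2 and suppliers receiving $62.2 (the $3 wedge).
Burden on consumers: $1.2; on suppliers: $1.8. (They sum to $3.)

Consumers bear $1.2 per bicycle; suppliers bear $1.8 per bicycle.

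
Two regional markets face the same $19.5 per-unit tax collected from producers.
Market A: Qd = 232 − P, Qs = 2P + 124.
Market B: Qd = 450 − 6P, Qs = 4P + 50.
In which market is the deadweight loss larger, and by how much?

Market A: pre-tax P* = $36, Q* = 196; post-tax Q = 183; deadweight loss = $126.75.
Market B: pre-tax P* = $40, Q* = 210; post-tax Q = 163.2; deadweight loss = $456.3.
Difference: $126.75 vs $456.3 → market B is larger by $329.55.

Market B, by $329.55.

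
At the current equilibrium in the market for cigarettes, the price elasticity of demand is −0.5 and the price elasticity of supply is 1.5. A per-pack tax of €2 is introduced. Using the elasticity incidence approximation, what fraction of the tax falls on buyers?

Buyers' share ≈ 0.75.

Incidence ratio: buyers' share ≈ εs / (εs + |εd|) = 1.5 / (1.5 + 0.5) = 0.75.
Supply is the more elastic side, so buyers bear the larger share.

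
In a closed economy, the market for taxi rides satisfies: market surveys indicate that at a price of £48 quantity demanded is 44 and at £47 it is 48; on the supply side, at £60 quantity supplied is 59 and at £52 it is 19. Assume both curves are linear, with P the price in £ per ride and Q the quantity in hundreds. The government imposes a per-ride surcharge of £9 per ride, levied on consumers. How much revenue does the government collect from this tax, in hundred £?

Tax revenue = £36 hundred.

Demand slope: (48 − 44)/(47 − 48) = -4, so Qd = 236 − 4P.
Supply slope: (19 − 59)/(52 − 60) = 5, so Qs = 5P − 241.
Without the tax, 236 − 4P = 5P − 241 gives 9P = 477, so P* = £53 and Q* = 24.
With the tax collected from consumers, demand (in seller-price terms) shifts: Qd = 236 − 4(P + 9).
Solving gives Q = 4 with consumers paying £58 and producers receiving £49 (the £9 wedge).
Revenue = t · Q = 9 · 4 = £36.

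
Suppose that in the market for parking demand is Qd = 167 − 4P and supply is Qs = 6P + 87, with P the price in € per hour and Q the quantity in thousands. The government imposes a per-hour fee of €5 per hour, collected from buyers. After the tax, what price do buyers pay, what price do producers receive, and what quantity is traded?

Without the tax, 167 − 4P = 6P + 87 gives 10P = 80, so P* = €8 and Q* = 135.
With the tax collected from buyers, demand (in seller-price terms) shifts: Qd = 167 − 4(P + 5).
New equilibrium: buyers pay €11, producers receive €6, Q = 123. (Wedge: Pb − Ps = 5.)
The less price-elastic side of the market bears the larger share of a per-unit tax.

Buyers pay €11; producers receive €6; quantity = 123.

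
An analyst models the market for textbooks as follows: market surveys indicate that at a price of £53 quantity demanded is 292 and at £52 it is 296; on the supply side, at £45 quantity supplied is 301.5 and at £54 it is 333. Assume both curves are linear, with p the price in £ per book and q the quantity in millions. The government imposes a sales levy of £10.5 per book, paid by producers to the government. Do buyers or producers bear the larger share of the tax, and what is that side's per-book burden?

Producers bear the larger share: £5.6 per book.

Demand slope: (296 − 292)/(52 − 53) = -4, so qd = 504 − 4p.
Supply slope: (333 − 301.5)/(54 − 45) = 3.5, so qs = 3.5p + 144.
Without the tax, 504 − 4p = 3.5p + 144 gives 7.5p = 360, so p* = £48 and q* = 312.
With the tax collected from producers, supply shifts: qs = 3.5(p − 10.5) + 144.
Solving gives q = 292.4 with buyers paying £52.9 and producers receiving £42.4 (the £10.5 wedge).
Per-book burden: buyers £4.9, producers £5.6.
Producers take the larger share because supply is less price-elastic here (demand slope 4 vs supply slope 3.5).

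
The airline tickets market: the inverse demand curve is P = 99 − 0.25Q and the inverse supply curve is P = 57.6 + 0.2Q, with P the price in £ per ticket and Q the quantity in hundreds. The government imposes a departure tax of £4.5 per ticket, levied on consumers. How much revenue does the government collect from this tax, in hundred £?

Inverting to Q(P) form: Qd = 396 − 4P; Qs = 5P − 288.
Before the tax: set 396 − 4P = 5P − 288 → P* = £76, Q* = 92.
With the tax collected from consumers, demand (in seller-price terms) shifts: Qd = 396 − 4(P + 4.5).
New equilibrium: consumers pay £78.5, suppliers receive £74, Q = 82. (Wedge: Pb − Ps = 4.5.)
Revenue = t · Q = 4.5 · 82 = £369.

Tax revenue = £369 hundred.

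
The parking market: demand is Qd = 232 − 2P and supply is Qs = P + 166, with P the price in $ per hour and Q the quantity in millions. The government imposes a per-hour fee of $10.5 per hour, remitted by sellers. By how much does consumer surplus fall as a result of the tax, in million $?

Consumer surplus falls by $645.75 million.

Before the tax: set 232 − 2P = P + 166 → P* = $22, Q* = 188.
With the tax collected from sellers, supply shifts: Qs = (P − 10.5) + 166.
New equilibrium: buyers pay $25.5, sellers receive $15, Q = 181. (Wedge: Pb − Ps = 10.5.)
ΔCS is the trapezoid between Q = 181 and Q = 188 of height $3.5: ½ · (188 + 181) · 3.5 = $645.75.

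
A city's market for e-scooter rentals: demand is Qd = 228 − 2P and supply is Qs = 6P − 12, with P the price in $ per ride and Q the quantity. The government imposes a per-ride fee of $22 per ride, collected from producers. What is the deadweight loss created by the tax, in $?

Deadweight loss = $363.

Without the tax, 228 − 2P = 6P − 12 gives 8P = 240, so P* = $30 and Q* = 168.
With the tax collected from producers, supply shifts: Qs = 6(P − 22) − 12.
New equilibrium: consumers pay $46.5, producers receive $24.5, Q = 135. (Wedge: Pb − Ps = 22.)
Quantity falls by |ΔQ| = |168 − 135| = 33.
DWL = ½ · t · |ΔQ| = ½ · 22 · 33 = $363.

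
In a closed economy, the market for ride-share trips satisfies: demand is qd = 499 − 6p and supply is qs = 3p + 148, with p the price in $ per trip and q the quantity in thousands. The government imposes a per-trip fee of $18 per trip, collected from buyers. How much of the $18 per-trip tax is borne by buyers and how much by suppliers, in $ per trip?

Buyers bear $6 per trip; suppliers bear $12 per trip.

Without the tax, 499 − 6p = 3p + 148 gives 9p = 351, so p* = $39 and q* = 265.
With the tax collected from buyers, demand (in seller-price terms) shifts: qd = 499 − 6(p + 18).
New equilibrium: buyers pay $45, suppliers receive $27, q = 229. (Wedge: pb − ps = 18.)
Burden on buyers: $6; on suppliers: $12. (They sum to $18.)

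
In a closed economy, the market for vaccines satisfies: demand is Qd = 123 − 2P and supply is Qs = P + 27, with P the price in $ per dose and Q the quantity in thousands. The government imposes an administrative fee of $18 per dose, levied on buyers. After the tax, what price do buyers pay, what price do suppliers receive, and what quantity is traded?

Without the tax, 123 − 2P = P + 27 gives 3P = 96, so P* = $32 and Q* = 59.
With the tax collected from buyers, demand (in seller-price terms) shifts: Qd = 123 − 2(P + 18).
Solving gives Q = 47 with buyers paying $38 and suppliers receiving $20 (the $18 wedge).
The less price-elastic side of the market bears the larger share of a per-unit tax.

Buyers pay $38; suppliers receive $20; quantity = 47.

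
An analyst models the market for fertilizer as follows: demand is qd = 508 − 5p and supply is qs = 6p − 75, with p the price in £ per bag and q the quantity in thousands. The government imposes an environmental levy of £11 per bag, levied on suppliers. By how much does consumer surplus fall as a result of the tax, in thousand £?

Consumer surplus falls by £1368 thousand.

Before the tax: set 508 − 5p = 6p − 75 → p* = £53, q* = 243.
With the tax collected from suppliers, supply shifts: qs = 6(p − 11) − 75.
Solving gives q = 213 with buyers paying £59 and suppliers receiving £48 (the £11 wedge).
ΔCS is the trapezoid between Q = 213 and Q = 243 of height £6: ½ · (243 + 213) · 6 = £1368.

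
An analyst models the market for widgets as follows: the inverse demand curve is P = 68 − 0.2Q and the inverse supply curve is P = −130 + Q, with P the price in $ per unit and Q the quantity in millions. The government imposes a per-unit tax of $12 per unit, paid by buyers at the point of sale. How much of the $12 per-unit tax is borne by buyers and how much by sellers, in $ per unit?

Rewrite in direct form: Qd = 340 − 5P and Qs = P + 130.
Before the tax: set 340 − 5P = P + 130 → P* = $35, Q* = 165.
With the tax collected from buyers, demand (in seller-price terms) shifts: Qd = 340 − 5(P + 12).
New equilibrium: buyers pay $37, sellers receive $25, Q = 155. (Wedge: Pb − Ps = 12.)
Burden on buyers: $2; on sellers: $10. (They sum to $12.)

Buyers bear $2 per unit; sellers bear $10 per unit.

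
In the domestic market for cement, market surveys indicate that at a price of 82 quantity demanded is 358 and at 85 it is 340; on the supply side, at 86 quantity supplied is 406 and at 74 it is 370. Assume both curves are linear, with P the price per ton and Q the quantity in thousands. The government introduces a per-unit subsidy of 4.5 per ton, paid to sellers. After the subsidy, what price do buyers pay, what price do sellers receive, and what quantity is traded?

Buyers pay 76.5; sellers receive 81; quantity = 391.

Demand slope: (340 − 358)/(85 − 82) = -6, so Qd = 850 − 6P.
Supply slope: (370 − 406)/(74 − 86) = 3, so Qs = 3P + 148.
Before the subsidy: set 850 − 6P = 3P + 148 → P* = 78, Q* = 382.
With a per-unit subsidy paid to sellers, each receives P + 4.5 per unit sold, so supply becomes Qs = 3(P + 4.5) + 148.
New equilibrium: buyers pay 76.5, sellers receive 81, Q = 391. (Wedge: Pb − Ps = −4.5.)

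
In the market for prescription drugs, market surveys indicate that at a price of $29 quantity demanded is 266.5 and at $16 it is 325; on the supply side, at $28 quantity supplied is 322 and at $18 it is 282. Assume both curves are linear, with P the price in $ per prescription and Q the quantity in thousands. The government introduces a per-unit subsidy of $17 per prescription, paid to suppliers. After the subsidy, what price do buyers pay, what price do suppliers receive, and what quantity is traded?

Buyers pay $14; suppliers receive $31; quantity = 334.

Demand slope: (325 − 266.5)/(16 − 29) = -4.5, so Qd = 397 − 4.5P.
Supply slope: (282 − 322)/(18 − 28) = 4, so Qs = 4P + 210.
Before the subsidy: set 397 − 4.5P = 4P + 210 → P* = $22, Q* = 298.
With a per-unit subsidy paid to suppliers, each receives P + 17 per unit sold, so supply becomes Qs = 4(P + 17) + 210.
Solving gives Q = 334 with buyers paying $14 and suppliers receiving $31 (the $17 wedge).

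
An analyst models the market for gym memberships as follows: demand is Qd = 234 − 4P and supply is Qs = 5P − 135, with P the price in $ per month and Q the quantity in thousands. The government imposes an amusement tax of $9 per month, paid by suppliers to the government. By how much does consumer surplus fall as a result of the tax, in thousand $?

Without the tax, 234 − 4P = 5P − 135 gives 9P = 369, so P* = $41 and Q* = 70.
With the tax collected from suppliers, supply shifts: Qs = 5(P − 9) − 135.
Solving gives Q = 50 with consumers paying $46 and suppliers receiving $37 (the $9 wedge).
ΔCS is the trapezoid between Q = 50 and Q = 70 of height $5: ½ · (70 + 50) · 5 = $300.

Consumer surplus falls by $300 thousand.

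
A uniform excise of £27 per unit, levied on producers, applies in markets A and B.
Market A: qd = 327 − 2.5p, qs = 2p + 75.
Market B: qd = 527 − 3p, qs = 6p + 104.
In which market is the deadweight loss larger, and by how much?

Market A: pre-tax p* = £56, q* = 187; post-tax q = 157; deadweight loss = £405.
Market B: pre-tax p* = £47, q* = 386; post-tax q = 332; deadweight loss = £729.
Difference: £405 vs £729 → market B is larger by £324.

Market B, by £324.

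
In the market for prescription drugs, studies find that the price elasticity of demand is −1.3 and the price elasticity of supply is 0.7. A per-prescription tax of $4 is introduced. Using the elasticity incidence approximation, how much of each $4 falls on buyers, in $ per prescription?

Incidence ratio: buyers' share ≈ εs / (εs + |εd|) = 0.7 / (0.7 + 1.3) = 0.35.
So buyers bear ≈ 0.35 × $4 = $1.4; sellers bear $2.6.

Buyers bear ≈ $1.4 per prescription.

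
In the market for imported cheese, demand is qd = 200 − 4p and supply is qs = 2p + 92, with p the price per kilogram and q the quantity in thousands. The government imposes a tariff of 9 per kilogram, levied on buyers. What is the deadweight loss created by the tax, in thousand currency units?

Deadweight loss = 54 thousand.

Without the tax, 200 − 4p = 2p + 92 gives 6p = 108, so p* = 18 and q* = 128.
With the tax collected from buyers, demand (in seller-price terms) shifts: qd = 200 − 4(p + 9).
Solving gives q = 116 with buyers paying 21 and producers receiving 12 (the 9 wedge).
Quantity falls by |ΔQ| = |128 − 116| = 12.
DWL = ½ · t · |ΔQ| = ½ · 9 · 12 = 54.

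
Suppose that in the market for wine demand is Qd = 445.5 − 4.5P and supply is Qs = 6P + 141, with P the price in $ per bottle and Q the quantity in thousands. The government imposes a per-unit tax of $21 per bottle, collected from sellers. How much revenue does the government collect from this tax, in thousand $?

Tax revenue = $5481 thousand.

Before the tax: set 445.5 − 4.5P = 6P + 141 → P* = $29, Q* = 315.
With the tax collected from sellers, supply shifts: Qs = 6(P − 21) + 141.
New equilibrium: consumers pay $41, sellers receive $20, Q = 261. (Wedge: Pb − Ps = 21.)
Revenue = t · Q = 21 · 261 = $5481.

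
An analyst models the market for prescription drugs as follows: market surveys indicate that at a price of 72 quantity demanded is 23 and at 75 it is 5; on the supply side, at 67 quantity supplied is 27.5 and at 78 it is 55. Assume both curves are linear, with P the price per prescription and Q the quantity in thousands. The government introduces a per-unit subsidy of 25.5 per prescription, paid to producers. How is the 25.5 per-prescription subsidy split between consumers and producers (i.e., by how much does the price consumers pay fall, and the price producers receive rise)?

Demand slope: (5 − 23)/(75 − 72) = -6, so Qd = 455 − 6P.
Supply slope: (55 − 27.5)/(78 − 67) = 2.5, so Qs = 2.5P − 140.
Without the subsidy, 455 − 6P = 2.5P − 140 gives 8.5P = 595, so P* = 70 and Q* = 35.
With a per-unit subsidy paid to producers, each receives P + 25.5 per unit sold, so supply becomes Qs = 2.5(P + 25.5) − 140.
Solving gives Q = 80 with consumers paying 62.5 and producers receiving 88 (the 25.5 wedge).
Gain to consumers: 7.5; to producers: 18. (They sum to 25.5.)

Consumers gain 7.5 per prescription; producers gain 18 per prescription.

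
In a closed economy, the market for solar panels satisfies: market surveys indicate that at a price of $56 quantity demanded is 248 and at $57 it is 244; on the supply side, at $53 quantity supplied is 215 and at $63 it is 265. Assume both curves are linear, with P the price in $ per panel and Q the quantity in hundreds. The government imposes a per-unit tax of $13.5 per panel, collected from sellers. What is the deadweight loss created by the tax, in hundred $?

Demand slope: (244 − 248)/(57 − 56) = -4, so Qd = 472 − 4P.
Supply slope: (265 − 215)/(63 − 53) = 5, so Qs = 5P − 50.
Before the tax: set 472 − 4P = 5P − 50 → P* = $58, Q* = 240.
With the tax collected from sellers, supply shifts: Qs = 5(P − 13.5) − 50.
Solving gives Q = 210 with consumers paying $65.5 and sellers receiving $52 (the $13.5 wedge).
Quantity falls by |ΔQ| = |240 − 210| = 30.
DWL = ½ · t · |ΔQ| = ½ · 13.5 · 30 = $202.5.

Deadweight loss = $202.5 hundred.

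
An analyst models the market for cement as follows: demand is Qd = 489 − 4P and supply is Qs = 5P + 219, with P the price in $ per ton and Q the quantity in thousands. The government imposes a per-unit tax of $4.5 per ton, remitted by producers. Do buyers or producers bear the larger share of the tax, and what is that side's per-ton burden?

Buyers bear the larger share: $2.5 per ton.

Without the tax, 489 − 4P = 5P + 219 gives 9P = 270, so P* = $30 and Q* = 369.
With the tax collected from producers, supply shifts: Qs = 5(P − 4.5) + 219.
New equilibrium: buyers pay $32.5, producers receive $28, Q = 359. (Wedge: Pb − Ps = 4.5.)
Per-ton burden: buyers $2.5, producers $2.
Buyers take the larger share because demand is less price-elastic here (demand slope 4 vs supply slope 5).
The less price-elastic side of the market bears the larger share of a per-unit tax.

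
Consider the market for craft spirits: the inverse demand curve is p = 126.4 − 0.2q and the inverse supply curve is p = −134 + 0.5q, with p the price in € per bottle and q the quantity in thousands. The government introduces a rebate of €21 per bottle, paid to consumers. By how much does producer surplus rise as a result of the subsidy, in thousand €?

Inverting to q(p) form: qd = 632 − 5p; qs = 2p + 268.
Before the subsidy: set 632 − 5p = 2p + 268 → p* = €52, q* = 372.
With a per-unit subsidy paid to consumers, each effectively pays p − 21, so demand becomes qd = 632 − 5(p − 21).
New equilibrium: consumers pay €46, producers receive €67, q = 402. (Wedge: pb − ps = −21.)
ΔPS is the trapezoid between Q = 402 and Q = 372 of height €15: ½ · (372 + 402) · 15 = €5805.

Producer surplus rises by €5805 thousand.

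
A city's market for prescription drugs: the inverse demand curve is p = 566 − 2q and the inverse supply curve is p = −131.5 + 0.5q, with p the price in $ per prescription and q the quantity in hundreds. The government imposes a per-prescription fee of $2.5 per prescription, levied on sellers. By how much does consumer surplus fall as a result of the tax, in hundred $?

Consumer surplus falls by $557 hundred.

Rewrite in direct form: qd = 283 − 0.5p and qs = 2p + 263.
Without the tax, 283 − 0.5p = 2p + 263 gives 2.5p = 20, so p* = $8 and q* = 279.
With the tax collected from sellers, supply shifts: qs = 2(p − 2.5) + 263.
Solving gives q = 278 with buyers paying $10 and sellers receiving $7.5 (the $2.5 wedge).
ΔCS is the trapezoid between Q = 278 and Q = 279 of height $2: ½ · (279 + 278) · 2 = $557.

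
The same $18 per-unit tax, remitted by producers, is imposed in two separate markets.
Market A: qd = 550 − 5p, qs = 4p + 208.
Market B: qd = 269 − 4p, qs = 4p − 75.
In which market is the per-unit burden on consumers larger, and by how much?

Market B, by $1.

Market A: pre-tax p* = $38, q* = 360; post-tax q = 320; per-unit burden on consumers = $8.
Market B: pre-tax p* = $43, q* = 97; post-tax q = 61; per-unit burden on consumers = $9.
Difference: $8 vs $9 → market B is larger by $1.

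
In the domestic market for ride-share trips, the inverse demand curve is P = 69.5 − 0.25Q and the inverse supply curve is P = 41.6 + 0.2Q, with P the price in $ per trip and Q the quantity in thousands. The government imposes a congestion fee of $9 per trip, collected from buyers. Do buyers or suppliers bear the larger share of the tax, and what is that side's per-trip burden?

Buyers bear the larger share: $5 per trip.

Inverting to Q(P) form: Qd = 278 − 4P; Qs = 5P − 208.
Before the tax: set 278 − 4P = 5P − 208 → P* = $54, Q* = 62.
With the tax collected from buyers, demand (in seller-price terms) shifts: Qd = 278 − 4(P + 9).
New equilibrium: buyers pay $59, suppliers receive $50, Q = 42. (Wedge: Pb − Ps = 9.)
Per-trip burden: buyers $5, suppliers $4.
Buyers take the larger share because demand is less price-elastic here (demand slope 4 vs supply slope 5).
The less price-elastic side of the market bears the larger share of a per-unit tax.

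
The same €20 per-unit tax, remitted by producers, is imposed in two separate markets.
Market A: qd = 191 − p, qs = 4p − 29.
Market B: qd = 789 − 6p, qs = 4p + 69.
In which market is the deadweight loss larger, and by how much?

Market A: pre-tax p* = €44, q* = 147; post-tax q = 131; deadweight loss = €160.
Market B: pre-tax p* = €72, q* = 357; post-tax q = 309; deadweight loss = €480.
Difference: €160 vs €480 → market B is larger by €320.

Market B, by €320.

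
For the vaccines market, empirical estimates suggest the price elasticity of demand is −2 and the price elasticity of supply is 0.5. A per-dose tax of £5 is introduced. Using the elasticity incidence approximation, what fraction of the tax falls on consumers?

Consumers' share ≈ 0.2.

Incidence ratio: consumers' share ≈ εs / (εs + |εd|) = 0.5 / (0.5 + 2) = 0.2.
Supply is the less elastic side, so consumers bear the smaller share.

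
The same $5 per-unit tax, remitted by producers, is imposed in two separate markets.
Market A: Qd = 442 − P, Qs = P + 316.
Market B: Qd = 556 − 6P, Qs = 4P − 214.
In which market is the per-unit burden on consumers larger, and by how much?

Market A, by $0.5.

Market A: pre-tax P* = $63, Q* = 379; post-tax Q = 376.5; per-unit burden on consumers = $2.5.
Market B: pre-tax P* = $77, Q* = 94; post-tax Q = 82; per-unit burden on consumers = $2.
Difference: $2.5 vs $2 → market A is larger by $0.5.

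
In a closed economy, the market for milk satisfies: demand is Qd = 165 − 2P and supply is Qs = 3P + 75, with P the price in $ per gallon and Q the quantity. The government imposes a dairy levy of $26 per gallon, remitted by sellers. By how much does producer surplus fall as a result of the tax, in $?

Without the tax, 165 − 2P = 3P + 75 gives 5P = 90, so P* = $18 and Q* = 129.
With the tax collected from sellers, supply shifts: Qs = 3(P − 26) + 75.
Solving gives Q = 97.8 with buyers paying $33.6 and sellers receiving $7.6 (the $26 wedge).
ΔPS is the trapezoid between Q = 97.8 and Q = 129 of height $10.4: ½ · (129 + 97.8) · 10.4 = $1179.36.

Producer surplus falls by $1179.36.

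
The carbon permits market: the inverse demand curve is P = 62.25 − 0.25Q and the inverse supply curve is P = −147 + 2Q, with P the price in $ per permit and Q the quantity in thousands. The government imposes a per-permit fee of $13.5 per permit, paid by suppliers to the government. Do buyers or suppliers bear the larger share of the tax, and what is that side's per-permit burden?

Suppliers bear the larger share: $12 per permit.

Rewrite in direct form: Qd = 249 − 4P and Qs = 0.5P + 73.5.
Without the tax, 249 − 4P = 0.5P + 73.5 gives 4.5P = 175.5, so P* = $39 and Q* = 93.
With the tax collected from suppliers, supply shifts: Qs = 0.5(P − 13.5) + 73.5.
New equilibrium: buyers pay $40.5, suppliers receive $27, Q = 87. (Wedge: Pb − Ps = 13.5.)
Per-permit burden: buyers $1.5, suppliers $12.
Suppliers take the larger share because supply is less price-elastic here (demand slope 4 vs supply slope 0.5).
The less price-elastic side of the market bears the larger share of a per-unit tax.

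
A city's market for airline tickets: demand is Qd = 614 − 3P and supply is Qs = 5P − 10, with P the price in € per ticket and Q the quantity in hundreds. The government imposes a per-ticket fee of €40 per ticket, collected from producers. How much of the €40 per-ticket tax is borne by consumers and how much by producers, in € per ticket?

Before the tax: set 614 − 3P = 5P − 10 → P* = €78, Q* = 380.
With the tax collected from producers, supply shifts: Qs = 5(P − 40) − 10.
New equilibrium: consumers pay €103, producers receive €63, Q = 305. (Wedge: Pb − Ps = 40.)
Burden on consumers: €25; on producers: €15. (They sum to €40.)

Consumers bear €25 per ticket; producers bear €15 per ticket.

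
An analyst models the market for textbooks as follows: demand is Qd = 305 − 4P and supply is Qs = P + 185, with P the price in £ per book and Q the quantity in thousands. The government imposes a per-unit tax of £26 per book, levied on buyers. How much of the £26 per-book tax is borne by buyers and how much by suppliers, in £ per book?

Before the tax: set 305 − 4P = P + 185 → P* = £24, Q* = 209.
With the tax collected from buyers, demand (in seller-price terms) shifts: Qd = 305 − 4(P + 26).
Solving gives Q = 188.2 with buyers paying £29.2 and suppliers receiving £3.2 (the £26 wedge).
Burden on buyers: £5.2; on suppliers: £20.8. (They sum to £26.)
The less price-elastic side of the market bears the larger share of a per-unit tax.

Buyers bear £5.2 per book; suppliers bear £20.8 per book.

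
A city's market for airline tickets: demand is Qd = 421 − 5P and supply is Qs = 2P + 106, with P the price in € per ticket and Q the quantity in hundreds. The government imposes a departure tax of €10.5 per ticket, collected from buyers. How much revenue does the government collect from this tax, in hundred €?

Without the tax, 421 − 5P = 2P + 106 gives 7P = 315, so P* = €45 and Q* = 196.
With the tax collected from buyers, demand (in seller-price terms) shifts: Qd = 421 − 5(P + 10.5).
Solving gives Q = 181 with buyers paying €48 and suppliers receiving €37.5 (the €10.5 wedge).
Revenue = t · Q = 10.5 · 181 = €1900.5.

Tax revenue = €1900.5 hundred.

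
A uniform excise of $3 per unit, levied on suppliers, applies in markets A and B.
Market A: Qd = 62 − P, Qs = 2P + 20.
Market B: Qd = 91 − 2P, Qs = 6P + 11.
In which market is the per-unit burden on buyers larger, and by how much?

Market B, by $0.25.

Market A: pre-tax P* = $14, Q* = 48; post-tax Q = 46; per-unit burden on buyers = $2.
Market B: pre-tax P* = $10, Q* = 71; post-tax Q = 66.5; per-unit burden on buyers = $2.25.
Difference: $2 vs $2.25 → market B is larger by $0.25.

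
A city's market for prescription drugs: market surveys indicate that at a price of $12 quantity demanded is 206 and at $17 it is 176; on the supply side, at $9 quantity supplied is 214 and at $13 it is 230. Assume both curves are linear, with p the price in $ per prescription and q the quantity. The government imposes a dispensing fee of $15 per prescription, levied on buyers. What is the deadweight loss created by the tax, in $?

Deadweight loss = $270.

Demand slope: (176 − 206)/(17 − 12) = -6, so qd = 278 − 6p.
Supply slope: (230 − 214)/(13 − 9) = 4, so qs = 4p + 178.
Without the tax, 278 − 6p = 4p + 178 gives 10p = 100, so p* = $10 and q* = 218.
With the tax collected from buyers, demand (in seller-price terms) shifts: qd = 278 − 6(p + 15).
Solving gives q = 182 with buyers paying $16 and producers receiving $1 (the $15 wedge).
Quantity falls by |ΔQ| = |218 − 182| = 36.
DWL = ½ · t · |ΔQ| = ½ · 15 · 36 = $270.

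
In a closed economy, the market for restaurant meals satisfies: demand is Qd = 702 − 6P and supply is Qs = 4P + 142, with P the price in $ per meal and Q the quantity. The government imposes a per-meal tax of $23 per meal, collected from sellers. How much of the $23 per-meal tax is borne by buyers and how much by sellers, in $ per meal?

Without the tax, 702 − 6P = 4P + 142 gives 10P = 560, so P* = $56 and Q* = 366.
With the tax collected from sellers, supply shifts: Qs = 4(P − 23) + 142.
New equilibrium: buyers pay $65.2, sellers receive $42.2, Q = 310.8. (Wedge: Pb − Ps = 23.)
Burden on buyers: $9.2; on sellers: $13.8. (They sum to $23.)
The less price-elastic side of the market bears the larger share of a per-unit tax.

Buyers bear $9.2 per meal; sellers bear $13.8 per meal.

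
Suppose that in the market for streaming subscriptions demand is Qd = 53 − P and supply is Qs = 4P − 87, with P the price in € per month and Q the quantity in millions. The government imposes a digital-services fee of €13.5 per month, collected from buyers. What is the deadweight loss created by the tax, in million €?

Without the tax, 53 − P = 4P − 87 gives 5P = 140, so P* = €28 and Q* = 25.
With the tax collected from buyers, demand (in seller-price terms) shifts: Qd = 53 − (P + 13.5).
New equilibrium: buyers pay €38.8, suppliers receive €25.3, Q = 14.2. (Wedge: Pb − Ps = 13.5.)
Quantity falls by |ΔQ| = |25 − 14.2| = 10.8.
DWL = ½ · t · |ΔQ| = ½ · 13.5 · 10.8 = €72.9.

Deadweight loss = €72.9 million.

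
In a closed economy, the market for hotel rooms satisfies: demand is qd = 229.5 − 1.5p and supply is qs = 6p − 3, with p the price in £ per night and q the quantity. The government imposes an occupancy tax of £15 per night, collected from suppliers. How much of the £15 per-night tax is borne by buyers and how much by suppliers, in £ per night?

Before the tax: set 229.5 − 1.5p = 6p − 3 → p* = £31, q* = 183.
With the tax collected from suppliers, supply shifts: qs = 6(p − 15) − 3.
New equilibrium: buyers pay £43, suppliers receive £28, q = 165. (Wedge: pb − ps = 15.)
Burden on buyers: £12; on suppliers: £3. (They sum to £15.)
The less price-elastic side of the market bears the larger share of a per-unit tax.

Buyers bear £12 per night; suppliers bear £3 per night.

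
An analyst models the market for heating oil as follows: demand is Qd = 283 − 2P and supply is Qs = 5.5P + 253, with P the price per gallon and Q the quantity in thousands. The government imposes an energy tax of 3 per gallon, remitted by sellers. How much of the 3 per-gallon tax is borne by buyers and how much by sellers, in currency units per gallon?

Buyers bear 2.2 per gallon; sellers bear 0.8 per gallon.

Without the tax, 283 − 2P = 5.5P + 253 gives 7.5P = 30, so P* = 4 and Q* = 275.
With the tax collected from sellers, supply shifts: Qs = 5.5(P − 3) + 253.
New equilibrium: buyers pay 6.2, sellers receive 3.2, Q = 270.6. (Wedge: Pb − Ps = 3.)
Burden on buyers: 2.2; on sellers: 0.8. (They sum to 3.)
The less price-elastic side of the market bears the larger share of a per-unit tax.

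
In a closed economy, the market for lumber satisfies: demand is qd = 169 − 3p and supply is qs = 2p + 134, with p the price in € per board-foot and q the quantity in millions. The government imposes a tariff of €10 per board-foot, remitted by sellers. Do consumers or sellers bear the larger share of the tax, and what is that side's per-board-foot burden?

Sellers bear the larger share: €6 per board-foot.

Without the tax, 169 − 3p = 2p + 134 gives 5p = 35, so p* = €7 and q* = 148.
With the tax collected from sellers, supply shifts: qs = 2(p − 10) + 134.
Solving gives q = 136 with consumers paying €11 and sellers receiving €1 (the €10 wedge).
Per-board-foot burden: consumers €4, sellers €6.
Sellers take the larger share because supply is less price-elastic here (demand slope 3 vs supply slope 2).
The less price-elastic side of the market bears the larger share of a per-unit tax.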